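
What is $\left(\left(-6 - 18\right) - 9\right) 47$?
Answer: $-1551$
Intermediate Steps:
$\left(\left(-6 - 18\right) - 9\right) 47 = \left(-24 - 9\right) 47 = \left(-33\right) 47 = -1551$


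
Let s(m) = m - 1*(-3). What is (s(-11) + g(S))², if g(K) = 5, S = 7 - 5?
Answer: 9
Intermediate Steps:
S = 2
s(m) = 3 + m (s(m) = m + 3 = 3 + m)
(s(-11) + g(S))² = ((3 - 11) + 5)² = (-8 + 5)² = (-3)² = 9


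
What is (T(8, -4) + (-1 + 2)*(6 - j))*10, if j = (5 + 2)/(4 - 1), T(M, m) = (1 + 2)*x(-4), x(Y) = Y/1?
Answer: -250/3 ≈ -83.333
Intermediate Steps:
x(Y) = Y (x(Y) = Y*1 = Y)
T(M, m) = -12 (T(M, m) = (1 + 2)*(-4) = 3*(-4) = -12)
j = 7/3 ≈ 2.3333
(T(8, -4) + (-1 + 2)*(6 - j))*10 = (-12 + (-1 + 2)*(6 - 1*7/3))*10 = (-12 + 1*(6 - 7/3))*10 = (-12 + 1*(11/3))*10 = (-12 + 11/3)*10 = -25/3*10 = -250/3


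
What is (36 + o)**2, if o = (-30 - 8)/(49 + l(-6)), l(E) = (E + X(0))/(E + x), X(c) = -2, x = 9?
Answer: 23912100/19321 ≈ 1237.6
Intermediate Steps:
l(E) = (-2 + E)/(9 + E) (l(E) = (E - 2)/(E + 9) = (-2 + E)/(9 + E))
o = -114/139 (o = (-30 - 8)/(49 + (-2 - 6)/(9 - 6)) = -38/(49 - 8/3) = -38/139/3 = -38*3/139 = -114/139 ≈ -0.82014)
(36 + o)**2 = (36 - 114/139)**2 = (4890/139)**2 = 23912100/19321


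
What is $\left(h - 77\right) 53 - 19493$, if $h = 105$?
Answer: $-18009$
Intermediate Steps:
$\left(h - 77\right) 53 - 19493 = \left(105 - 77\right) 53 - 19493 = 28 \cdot 53 - 19493 = 1484 - 19493 = -18009$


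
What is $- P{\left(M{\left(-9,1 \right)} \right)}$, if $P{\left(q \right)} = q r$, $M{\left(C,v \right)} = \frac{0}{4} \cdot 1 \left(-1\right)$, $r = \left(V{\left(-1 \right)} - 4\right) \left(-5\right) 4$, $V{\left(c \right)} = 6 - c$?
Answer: $0$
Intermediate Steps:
$r = -60$ ($r = \left(\left(6 - -1\right) - 4\right) \left(-5\right) 4 = \left(\left(6 + 1\right) - 4\right) \left(-5\right) 4 = \left(7 - 4\right) \left(-5\right) 4 = 3 \left(-5\right) 4 = \left(-15\right) 4 = -60$)
$M{\left(C,v \right)} = 0$ ($M{\left(C,v \right)} = 0 \cdot \frac{1}{4} \cdot 1 \left(-1\right) = 0 \cdot 1 \left(-1\right) = 0 \left(-1\right) = 0$)
$P{\left(q \right)} = - 60 q$ ($P{\left(q \right)} = q \left(-60\right) = - 60 q$)
$- P{\left(M{\left(-9,1 \right)} \right)} = - \left(-60\right) 0 = \left(-1\right) 0 = 0$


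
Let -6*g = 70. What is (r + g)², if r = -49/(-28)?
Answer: 14161/144 ≈ 98.340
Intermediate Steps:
r = 7/4 (r = -49*(-1/28) = 7/4 ≈ 1.7500)
g = -35/3 (g = -⅙*70 = -35/3 ≈ -11.667)
(r + g)² = (7/4 - 35/3)² = (-119/12)² = 14161/144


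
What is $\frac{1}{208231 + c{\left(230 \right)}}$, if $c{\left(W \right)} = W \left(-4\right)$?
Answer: $\frac{1}{207311} \approx 4.8237 \cdot 10^{-6}$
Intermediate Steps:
$c{\left(W \right)} = - 4 W$
$\frac{1}{208231 + c{\left(230 \right)}} = \frac{1}{208231 - 920} = \frac{1}{207311}$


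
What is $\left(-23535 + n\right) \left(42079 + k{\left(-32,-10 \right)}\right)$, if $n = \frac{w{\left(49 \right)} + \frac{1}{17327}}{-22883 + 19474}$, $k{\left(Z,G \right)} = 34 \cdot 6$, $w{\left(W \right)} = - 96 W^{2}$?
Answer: $- \frac{58611236991417862}{59067743} \approx -9.9227 \cdot 10^{8}$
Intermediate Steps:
$k{\left(Z,G \right)} = 204$
$n = \frac{3993804191}{59067743}$ ($n = \frac{- 96 \cdot 49^{2} + \frac{1}{17327}}{-22883 + 19474} = \frac{\left(-96\right) 2401 + \frac{1}{17327}}{-3409} = \left(-230496 + \frac{1}{17327}\right) \left(- \frac{1}{3409}\right) = \left(- \frac{3993804191}{17327}\right) \left(- \frac{1}{3409}\right) = \frac{3993804191}{59067743} \approx 67.614$)
$\left(-23535 + n\right) \left(42079 + k{\left(-32,-10 \right)}\right) = \left(-23535 + \frac{3993804191}{59067743}\right) \left(42079 + 204\right) = \left(- \frac{1386165527314}{59067743}\right) 42283 = - \frac{58611236991417862}{59067743}$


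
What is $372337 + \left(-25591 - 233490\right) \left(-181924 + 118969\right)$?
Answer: $16310816692$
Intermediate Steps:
$372337 + \left(-25591 - 233490\right) \left(-181924 + 118969\right) = 372337 - -16310444355 = 372337 + 16310444355 = 16310816692$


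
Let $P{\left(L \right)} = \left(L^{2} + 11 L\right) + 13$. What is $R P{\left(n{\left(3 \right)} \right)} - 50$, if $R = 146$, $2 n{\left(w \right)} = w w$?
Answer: $\frac{24063}{2} \approx 12032.0$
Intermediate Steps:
$n{\left(w \right)} = \frac{w^{2}}{2}$ ($n{\left(w \right)} = \frac{w w}{2} = \frac{w^{2}}{2}$)
$P{\left(L \right)} = 13 + L^{2} + 11 L$
$R P{\left(n{\left(3 \right)} \right)} - 50 = 146 \left(13 + \left(\frac{3^{2}}{2}\right)^{2} + 11 \frac{3^{2}}{2}\right) - 50 = 146 \left(13 + \left(\frac{1}{2} \cdot 9\right)^{2} + 11 \cdot \frac{1}{2} \cdot 9\right) - 50 = 146 \left(13 + \left(\frac{9}{2}\right)^{2} + 11 \cdot \frac{9}{2}\right) - 50 = 146 \left(13 + \frac{81}{4} + \frac{99}{2}\right) - 50 = 146 \cdot \frac{331}{4} - 50 = \frac{24163}{2} - 50 = \frac{24063}{2}$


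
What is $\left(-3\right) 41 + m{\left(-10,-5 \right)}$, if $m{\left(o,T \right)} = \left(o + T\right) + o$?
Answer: $-148$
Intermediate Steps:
$m{\left(o,T \right)} = T + 2 o$ ($m{\left(o,T \right)} = \left(T + o\right) + o = T + 2 o$)
$\left(-3\right) 41 + m{\left(-10,-5 \right)} = \left(-3\right) 41 + \left(-5 + 2 \left(-10\right)\right) = -123 - 25 = -148$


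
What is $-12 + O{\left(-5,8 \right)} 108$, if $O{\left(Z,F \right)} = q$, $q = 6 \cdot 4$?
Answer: $2580$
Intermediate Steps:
$q = 24$
$O{\left(Z,F \right)} = 24$
$-12 + O{\left(-5,8 \right)} 108 = -12 + 24 \cdot 108 = -12 + 2592 = 2580$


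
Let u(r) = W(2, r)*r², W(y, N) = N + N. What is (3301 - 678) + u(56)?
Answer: 353855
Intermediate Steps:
W(y, N) = 2*N
u(r) = 2*r³ (u(r) = (2*r)*r² = 2*r³)
(3301 - 678) + u(56) = (3301 - 678) + 2*56³ = 2623 + 2*175616 = 2623 + 351232 = 353855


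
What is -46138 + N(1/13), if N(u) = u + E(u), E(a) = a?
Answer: -599792/13 ≈ -46138.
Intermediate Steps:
N(u) = 2*u (N(u) = u + u = 2*u)
-46138 + N(1/13) = -46138 + 2/13 = -599792/13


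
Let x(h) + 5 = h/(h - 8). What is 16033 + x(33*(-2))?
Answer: 593069/37 ≈ 16029.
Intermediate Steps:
x(h) = -5 + h/(-8 + h) (x(h) = -5 + h/(h - 8) = -5 + h/(-8 + h))
16033 + x(33*(-2)) = 16033 + 4*(10 - 33*(-2))/(-8 + 33*(-2)) = 16033 + 4*(10 - 1*(-66))/(-8 - 66) = 16033 + 4*(10 + 66)/(-74) = 16033 + 4*(-1/74)*76 = 16033 - 152/37 = 593069/37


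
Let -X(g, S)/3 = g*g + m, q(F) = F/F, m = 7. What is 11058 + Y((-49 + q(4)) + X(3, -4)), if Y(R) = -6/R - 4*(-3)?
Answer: 177121/16 ≈ 11070.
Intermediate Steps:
q(F) = 1
X(g, S) = -21 - 3*g² (X(g, S) = -3*(g*g + 7) = -3*(g² + 7) = -3*(7 + g²) = -21 - 3*g²)
Y(R) = 12 - 6/R (Y(R) = -6/R + 12 = 12 - 6/R)
11058 + Y((-49 + q(4)) + X(3, -4)) = 11058 + (12 - 6/((-49 + 1) + (-21 - 3*3²))) = 11058 + (12 - 6/(-48 + (-21 - 3*9))) = 11058 + (12 - 6/(-48 + (-21 - 27))) = 11058 + (12 - 6/(-48 - 48)) = 11058 + (12 - 6/(-96)) = 11058 + (12 - 6*(-1/96)) = 11058 + (12 + 1/16) = 11058 + 193/16 = 177121/16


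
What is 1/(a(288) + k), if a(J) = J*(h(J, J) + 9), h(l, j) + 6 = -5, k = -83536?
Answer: -1/84112 ≈ -1.1889e-5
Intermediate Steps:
h(l, j) = -11 (h(l, j) = -6 - 5 = -11)
a(J) = -2*J (a(J) = J*(-11 + 9) = J*(-2) = -2*J)
1/(a(288) + k) = 1/(-2*288 - 83536) = 1/(-576 - 83536) = 1/(-84112) = -1/84112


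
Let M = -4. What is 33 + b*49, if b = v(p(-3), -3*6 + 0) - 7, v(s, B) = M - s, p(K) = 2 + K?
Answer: -457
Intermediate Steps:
v(s, B) = -4 - s
b = -10 (b = (-4 - (2 - 3)) - 7 = (-4 - 1*(-1)) - 7 = (-4 + 1) - 7 = -3 - 7 = -10)
33 + b*49 = 33 - 10*49 = 33 - 490 = -457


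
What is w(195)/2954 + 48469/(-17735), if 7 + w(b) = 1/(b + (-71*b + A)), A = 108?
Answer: -1940589892217/709454410980 ≈ -2.7353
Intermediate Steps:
w(b) = -7 + 1/(108 - 70*b) (w(b) = -7 + 1/(b + (-71*b + 108)) = -7 + 1/(b + (108 - 71*b)) = -7 + 1/(108 - 70*b))
w(195)/2954 + 48469/(-17735) = (5*(151 - 98*195)/(2*(-54 + 35*195)))/2954 + 48469/(-17735) = (5*(151 - 19110)/(2*(-54 + 6825)))*(1/2954) + 48469*(-1/17735) = ((5/2)*(-18959)/6771)*(1/2954) - 48469/17735 = ((5/2)*(1/6771)*(-18959))*(1/2954) - 48469/17735 = -94795/13542*1/2954 - 48469/17735 = -94795/40003068 - 48469/17735 = -1940589892217/709454410980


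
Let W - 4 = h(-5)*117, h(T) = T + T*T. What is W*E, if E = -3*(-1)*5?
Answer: 35160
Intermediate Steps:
h(T) = T + T²
E = 15 (E = 3*5 = 15)
W = 2344 (W = 4 - 5*(1 - 5)*117 = 4 - 5*(-4)*117 = 4 + 20*117 = 4 + 2340 = 2344)
W*E = 2344*15 = 35160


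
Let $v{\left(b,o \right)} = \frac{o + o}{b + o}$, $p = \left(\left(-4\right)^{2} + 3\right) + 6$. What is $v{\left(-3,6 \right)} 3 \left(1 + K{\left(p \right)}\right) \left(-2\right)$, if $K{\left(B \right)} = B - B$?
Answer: $-24$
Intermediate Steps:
$p = 25$ ($p = \left(16 + 3\right) + 6 = 19 + 6 = 25$)
$v{\left(b,o \right)} = \frac{2 o}{b + o}$
$K{\left(B \right)} = 0$
$v{\left(-3,6 \right)} 3 \left(1 + K{\left(p \right)}\right) \left(-2\right) = 2 \cdot 6 \frac{1}{-3 + 6} \cdot 3 \left(1 + 0\right) \left(-2\right) = 2 \cdot 6 \cdot \frac{1}{3} \cdot 3 \cdot 1 \left(-2\right) = 2 \cdot 6 \cdot \frac{1}{3} \cdot 3 \left(-2\right) = 4 \cdot 3 \left(-2\right) = 12 \left(-2\right) = -24$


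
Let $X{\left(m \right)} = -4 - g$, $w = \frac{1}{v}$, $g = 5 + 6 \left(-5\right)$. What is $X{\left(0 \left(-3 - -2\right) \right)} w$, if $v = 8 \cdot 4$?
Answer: $\frac{21}{32} \approx 0.65625$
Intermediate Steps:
$g = -25$ ($g = 5 - 30 = -25$)
$v = 32$
$w = \frac{1}{32} \approx 0.03125$
$X{\left(m \right)} = 21$ ($X{\left(m \right)} = -4 - -25 = -4 + 25 = 21$)
$X{\left(0 \left(-3 - -2\right) \right)} w = 21 \cdot \frac{1}{32} = \frac{21}{32}$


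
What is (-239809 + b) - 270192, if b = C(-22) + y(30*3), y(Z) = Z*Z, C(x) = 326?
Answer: -501575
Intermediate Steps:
y(Z) = Z²
b = 8426 (b = 326 + (30*3)² = 326 + 90² = 326 + 8100 = 8426)
(-239809 + b) - 270192 = (-239809 + 8426) - 270192 = -231383 - 270192 = -501575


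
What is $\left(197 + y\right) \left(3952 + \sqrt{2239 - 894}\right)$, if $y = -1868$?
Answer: $-6603792 - 1671 \sqrt{1345} \approx -6.6651 \cdot 10^{6}$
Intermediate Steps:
$\left(197 + y\right) \left(3952 + \sqrt{2239 - 894}\right) = \left(197 - 1868\right) \left(3952 + \sqrt{2239 - 894}\right) = - 1671 \left(3952 + \sqrt{1345}\right) = -6603792 - 1671 \sqrt{1345}$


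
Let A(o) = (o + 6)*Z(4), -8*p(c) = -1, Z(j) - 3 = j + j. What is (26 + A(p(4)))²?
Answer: 558009/64 ≈ 8718.9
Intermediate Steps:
Z(j) = 3 + 2*j (Z(j) = 3 + (j + j) = 3 + 2*j)
p(c) = ⅛ (p(c) = -⅛*(-1) = ⅛)
A(o) = 66 + 11*o (A(o) = (o + 6)*(3 + 2*4) = (6 + o)*(3 + 8) = (6 + o)*11 = 66 + 11*o)
(26 + A(p(4)))² = (26 + (66 + 11*(⅛)))² = (26 + (66 + 11/8))² = (26 + 539/8)² = (747/8)² = 558009/64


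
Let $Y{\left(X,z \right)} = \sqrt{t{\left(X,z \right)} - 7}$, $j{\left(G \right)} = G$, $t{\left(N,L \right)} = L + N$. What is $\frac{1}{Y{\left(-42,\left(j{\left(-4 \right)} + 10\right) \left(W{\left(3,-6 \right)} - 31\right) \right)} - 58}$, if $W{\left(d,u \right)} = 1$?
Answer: $- \frac{58}{3593} - \frac{i \sqrt{229}}{3593} \approx -0.016142 - 0.0042117 i$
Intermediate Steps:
$Y{\left(X,z \right)} = \sqrt{-7 + X + z}$ ($Y{\left(X,z \right)} = \sqrt{\left(z + X\right) - 7} = \sqrt{\left(X + z\right) - 7} = \sqrt{-7 + X + z}$)
$\frac{1}{Y{\left(-42,\left(j{\left(-4 \right)} + 10\right) \left(W{\left(3,-6 \right)} - 31\right) \right)} - 58} = \frac{1}{\sqrt{-7 - 42 + \left(-4 + 10\right) \left(1 - 31\right)} - 58} = \frac{1}{\sqrt{-7 - 42 + 6 \left(-30\right)} - 58} = \frac{1}{\sqrt{-7 - 42 - 180} - 58} = \frac{1}{\sqrt{-229} - 58} = \frac{1}{i \sqrt{229} - 58} = \frac{1}{-58 + i \sqrt{229}}$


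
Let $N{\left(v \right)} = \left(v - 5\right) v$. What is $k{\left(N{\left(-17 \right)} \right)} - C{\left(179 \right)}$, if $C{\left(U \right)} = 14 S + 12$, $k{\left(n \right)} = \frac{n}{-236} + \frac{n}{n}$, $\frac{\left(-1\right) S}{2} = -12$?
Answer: $- \frac{41133}{118} \approx -348.58$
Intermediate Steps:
$S = 24$ ($S = \left(-2\right) \left(-12\right) = 24$)
$N{\left(v \right)} = v \left(-5 + v\right)$ ($N{\left(v \right)} = \left(-5 + v\right) v = v \left(-5 + v\right)$)
$k{\left(n \right)} = 1 - \frac{n}{236}$ ($k{\left(n \right)} = n \left(- \frac{1}{236}\right) + 1 = - \frac{n}{236} + 1 = 1 - \frac{n}{236}$)
$C{\left(U \right)} = 348$ ($C{\left(U \right)} = 14 \cdot 24 + 12 = 336 + 12 = 348$)
$k{\left(N{\left(-17 \right)} \right)} - C{\left(179 \right)} = \left(1 - \frac{\left(-17\right) \left(-5 - 17\right)}{236}\right) - 348 = \left(1 - \frac{\left(-17\right) \left(-22\right)}{236}\right) - 348 = \left(1 - \frac{187}{118}\right) - 348 = - \frac{69}{118} - 348 = - \frac{41133}{118}$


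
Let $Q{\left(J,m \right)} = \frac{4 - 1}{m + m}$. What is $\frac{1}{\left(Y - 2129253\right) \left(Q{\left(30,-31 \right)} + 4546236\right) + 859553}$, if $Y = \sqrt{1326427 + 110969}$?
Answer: $- \frac{37210249350562762}{360198287655731183986302155365} - \frac{34951461996 \sqrt{359349}}{360198287655731183986302155365} \approx -1.0336 \cdot 10^{-13}$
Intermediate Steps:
$Y = 2 \sqrt{359349}$ ($Y = \sqrt{1437396} = 2 \sqrt{359349} \approx 1198.9$)
$Q{\left(J,m \right)} = \frac{3}{2 m}$
$\frac{1}{\left(Y - 2129253\right) \left(Q{\left(30,-31 \right)} + 4546236\right) + 859553} = \frac{1}{\left(2 \sqrt{359349} - 2129253\right) \left(\frac{3}{2 \left(-31\right)} + 4546236\right) + 859553} = \frac{1}{\left(-2129253 + 2 \sqrt{359349}\right) \left(\frac{3}{2} \left(- \frac{1}{31}\right) + 4546236\right) + 859553} = \frac{1}{\left(-2129253 + 2 \sqrt{359349}\right) \left(- \frac{3}{62} + 4546236\right) + 859553} = \frac{1}{\left(-2129253 + 2 \sqrt{359349}\right) \frac{281866629}{62} + 859553} = \frac{1}{\left(- \frac{600165365398137}{62} + \frac{281866629 \sqrt{359349}}{31}\right) + 859553} = \frac{1}{- \frac{600165312105851}{62} + \frac{281866629 \sqrt{359349}}{31}}$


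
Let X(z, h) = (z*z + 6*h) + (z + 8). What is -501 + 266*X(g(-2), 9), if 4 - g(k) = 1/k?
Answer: 45149/2 ≈ 22575.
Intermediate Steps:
g(k) = 4 - 1/k
X(z, h) = 8 + z + z² + 6*h (X(z, h) = (z² + 6*h) + (8 + z) = 8 + z + z² + 6*h)
-501 + 266*X(g(-2), 9) = -501 + 266*(8 + (4 - 1/(-2)) + (4 - 1/(-2))² + 6*9) = -501 + 266*(8 + (4 - 1*(-½)) + (4 - 1*(-½))² + 54) = -501 + 266*(8 + (4 + ½) + (4 + ½)² + 54) = -501 + 266*(8 + 9/2 + (9/2)² + 54) = -501 + 266*(8 + 9/2 + 81/4 + 54) = -501 + 266*(347/4) = -501 + 46151/2 = 45149/2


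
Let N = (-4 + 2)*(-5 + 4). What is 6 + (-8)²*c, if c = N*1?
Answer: 134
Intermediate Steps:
N = 2 (N = -2*(-1) = 2)
c = 2 (c = 2*1 = 2)
6 + (-8)²*c = 6 + (-8)²*2 = 6 + 64*2 = 6 + 128 = 134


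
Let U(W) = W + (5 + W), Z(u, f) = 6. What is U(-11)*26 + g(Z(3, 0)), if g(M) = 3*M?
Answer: -424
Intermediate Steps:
U(W) = 5 + 2*W
U(-11)*26 + g(Z(3, 0)) = (5 + 2*(-11))*26 + 3*6 = (5 - 22)*26 + 18 = -17*26 + 18 = -442 + 18 = -424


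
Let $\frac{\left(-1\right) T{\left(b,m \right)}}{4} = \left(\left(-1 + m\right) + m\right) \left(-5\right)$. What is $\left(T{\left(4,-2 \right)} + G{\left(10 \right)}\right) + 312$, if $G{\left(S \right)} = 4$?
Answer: $216$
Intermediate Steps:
$T{\left(b,m \right)} = -20 + 40 m$ ($T{\left(b,m \right)} = - 4 \left(\left(-1 + m\right) + m\right) \left(-5\right) = - 4 \left(-1 + 2 m\right) \left(-5\right) = - 4 \left(5 - 10 m\right) = -20 + 40 m$)
$\left(T{\left(4,-2 \right)} + G{\left(10 \right)}\right) + 312 = \left(\left(-20 + 40 \left(-2\right)\right) + 4\right) + 312 = \left(\left(-20 - 80\right) + 4\right) + 312 = \left(-100 + 4\right) + 312 = -96 + 312 = 216$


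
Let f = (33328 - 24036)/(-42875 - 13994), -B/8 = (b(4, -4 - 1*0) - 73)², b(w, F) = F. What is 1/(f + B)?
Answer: -56869/2697419700 ≈ -2.1083e-5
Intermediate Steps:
B = -47432 (B = -8*((-4 - 1*0) - 73)² = -8*((-4 + 0) - 73)² = -8*(-4 - 73)² = -8*(-77)² = -8*5929 = -47432)
f = -9292/56869 (f = 9292/(-56869) = 9292*(-1/56869) = -9292/56869 ≈ -0.16339)
1/(f + B) = 1/(-9292/56869 - 47432) = 1/(-2697419700/56869) = -56869/2697419700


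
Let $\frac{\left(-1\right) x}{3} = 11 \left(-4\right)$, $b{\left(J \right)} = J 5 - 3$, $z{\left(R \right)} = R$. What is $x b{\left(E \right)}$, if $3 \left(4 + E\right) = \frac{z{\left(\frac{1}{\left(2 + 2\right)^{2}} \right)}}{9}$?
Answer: $- \frac{109241}{36} \approx -3034.5$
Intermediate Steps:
$E = - \frac{1727}{432}$ ($E = -4 + \frac{\frac{1}{\left(2 + 2\right)^{2}} \cdot \frac{1}{9}}{3} = -4 + \frac{\frac{1}{4^{2}} \cdot \frac{1}{9}}{3} = -4 + \frac{\frac{1}{16} \cdot \frac{1}{9}}{3} = -4 + \frac{1}{3} \cdot \frac{1}{144} = -4 + \frac{1}{432} = - \frac{1727}{432} \approx -3.9977$)
$b{\left(J \right)} = -3 + 5 J$ ($b{\left(J \right)} = 5 J - 3 = -3 + 5 J$)
$x = 132$ ($x = - 3 \cdot 11 \left(-4\right) = \left(-3\right) \left(-44\right) = 132$)
$x b{\left(E \right)} = 132 \left(-3 + 5 \left(- \frac{1727}{432}\right)\right) = 132 \left(-3 - \frac{8635}{432}\right) = 132 \left(- \frac{9931}{432}\right) = - \frac{109241}{36}$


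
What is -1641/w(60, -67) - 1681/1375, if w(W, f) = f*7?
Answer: 1467986/644875 ≈ 2.2764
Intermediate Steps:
w(W, f) = 7*f
-1641/w(60, -67) - 1681/1375 = -1641/(7*(-67)) - 1681/1375 = -1641/(-469) - 1681*1/1375 = -1641*(-1/469) - 1681/1375 = 1641/469 - 1681/1375 = 1467986/644875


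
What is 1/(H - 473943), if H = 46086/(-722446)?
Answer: -361223/171199135332 ≈ -2.1100e-6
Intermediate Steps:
H = -23043/361223 (H = 46086*(-1/722446) = -23043/361223 ≈ -0.063792)
1/(H - 473943) = 1/(-23043/361223 - 473943) = 1/(-171199135332/361223) = -361223/171199135332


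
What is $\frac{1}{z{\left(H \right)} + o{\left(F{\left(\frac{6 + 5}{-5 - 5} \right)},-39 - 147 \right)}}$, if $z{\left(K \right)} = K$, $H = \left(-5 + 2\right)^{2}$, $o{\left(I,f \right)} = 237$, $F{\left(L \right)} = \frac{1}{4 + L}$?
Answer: $\frac{1}{246} \approx 0.004065$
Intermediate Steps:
$H = 9$ ($H = \left(-3\right)^{2} = 9$)
$\frac{1}{z{\left(H \right)} + o{\left(F{\left(\frac{6 + 5}{-5 - 5} \right)},-39 - 147 \right)}} = \frac{1}{9 + 237} = \frac{1}{246}$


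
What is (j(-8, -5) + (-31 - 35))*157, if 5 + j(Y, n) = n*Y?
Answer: -4867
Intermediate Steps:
j(Y, n) = -5 + Y*n (j(Y, n) = -5 + n*Y = -5 + Y*n)
(j(-8, -5) + (-31 - 35))*157 = ((-5 - 8*(-5)) + (-31 - 35))*157 = ((-5 + 40) - 66)*157 = (35 - 66)*157 = -31*157 = -4867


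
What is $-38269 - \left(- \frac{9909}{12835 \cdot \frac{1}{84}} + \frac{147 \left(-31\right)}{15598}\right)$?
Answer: $- \frac{7648424850787}{200200330} \approx -38204.0$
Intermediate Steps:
$-38269 - \left(- \frac{9909}{12835 \cdot \frac{1}{84}} + \frac{147 \left(-31\right)}{15598}\right) = -38269 - \left(- \frac{9909}{12835 \cdot \frac{1}{84}} - \frac{4557}{15598}\right) = -38269 - \left(- \frac{9909}{\frac{12835}{84}} - \frac{4557}{15598}\right) = -38269 - \left(\left(-9909\right) \frac{84}{12835} - \frac{4557}{15598}\right) = -38269 - \left(- \frac{832356}{12835} - \frac{4557}{15598}\right) = -38269 - - \frac{13041577983}{200200330} = -38269 + \frac{13041577983}{200200330} = - \frac{7648424850787}{200200330}$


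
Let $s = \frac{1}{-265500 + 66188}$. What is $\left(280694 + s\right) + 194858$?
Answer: $\frac{94783220223}{199312} \approx 4.7555 \cdot 10^{5}$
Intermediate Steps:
$s = - \frac{1}{199312}$ ($s = \frac{1}{-199312} = - \frac{1}{199312} \approx -5.0173 \cdot 10^{-6}$)
$\left(280694 + s\right) + 194858 = \left(280694 - \frac{1}{199312}\right) + 194858 = \frac{55945682527}{199312} + 194858 = \frac{94783220223}{199312}$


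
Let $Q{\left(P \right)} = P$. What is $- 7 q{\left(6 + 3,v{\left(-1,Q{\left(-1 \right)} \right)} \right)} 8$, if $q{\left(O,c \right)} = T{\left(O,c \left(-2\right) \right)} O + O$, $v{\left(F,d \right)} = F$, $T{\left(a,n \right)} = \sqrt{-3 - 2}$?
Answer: $-504 - 504 i \sqrt{5} \approx -504.0 - 1127.0 i$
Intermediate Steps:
$T{\left(a,n \right)} = i \sqrt{5}$ ($T{\left(a,n \right)} = \sqrt{-5} = i \sqrt{5}$)
$q{\left(O,c \right)} = O + i O \sqrt{5}$ ($q{\left(O,c \right)} = i \sqrt{5} O + O = i O \sqrt{5} + O = O + i O \sqrt{5}$)
$- 7 q{\left(6 + 3,v{\left(-1,Q{\left(-1 \right)} \right)} \right)} 8 = - 7 \left(6 + 3\right) \left(1 + i \sqrt{5}\right) 8 = - 7 \cdot 9 \left(1 + i \sqrt{5}\right) 8 = - 7 \left(9 + 9 i \sqrt{5}\right) 8 = \left(-63 - 63 i \sqrt{5}\right) 8 = -504 - 504 i \sqrt{5}$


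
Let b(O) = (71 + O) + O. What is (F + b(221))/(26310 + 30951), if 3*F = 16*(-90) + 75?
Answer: 58/57261 ≈ 0.0010129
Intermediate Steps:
b(O) = 71 + 2*O
F = -455 (F = (16*(-90) + 75)/3 = (-1440 + 75)/3 = (1/3)*(-1365) = -455)
(F + b(221))/(26310 + 30951) = (-455 + (71 + 2*221))/(26310 + 30951) = (-455 + (71 + 442))/57261 = (-455 + 513)*(1/57261) = 58*(1/57261) = 58/57261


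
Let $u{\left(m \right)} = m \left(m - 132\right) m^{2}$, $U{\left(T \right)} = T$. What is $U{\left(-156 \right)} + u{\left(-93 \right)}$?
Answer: $180980169$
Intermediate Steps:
$u{\left(m \right)} = m^{3} \left(-132 + m\right)$ ($u{\left(m \right)} = m \left(-132 + m\right) m^{2} = m^{3} \left(-132 + m\right)$)
$U{\left(-156 \right)} + u{\left(-93 \right)} = -156 + \left(-93\right)^{3} \left(-132 - 93\right) = -156 - -180980325 = -156 + 180980325 = 180980169$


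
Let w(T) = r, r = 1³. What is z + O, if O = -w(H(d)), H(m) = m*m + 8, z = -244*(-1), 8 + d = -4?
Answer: 243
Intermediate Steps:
d = -12 (d = -8 - 4 = -12)
r = 1
z = 244
H(m) = 8 + m² (H(m) = m² + 8 = 8 + m²)
w(T) = 1
O = -1 (O = -1*1 = -1)
z + O = 244 - 1 = 243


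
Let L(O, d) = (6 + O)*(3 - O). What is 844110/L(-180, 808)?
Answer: -46895/1769 ≈ -26.509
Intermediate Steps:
L(O, d) = (3 - O)*(6 + O)
844110/L(-180, 808) = 844110/(18 - 1*(-180)**2 - 3*(-180)) = 844110/(18 - 1*32400 + 540) = 844110/(18 - 32400 + 540) = 844110/(-31842) = 844110*(-1/31842) = -46895/1769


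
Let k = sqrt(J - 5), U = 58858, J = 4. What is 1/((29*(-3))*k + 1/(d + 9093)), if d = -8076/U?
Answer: 7875019676511/541989396972546493330 + 6229763183582533647*I/541989396972546493330 ≈ 1.453e-8 + 0.011494*I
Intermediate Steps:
k = I (k = sqrt(4 - 5) = sqrt(-1) = I ≈ 1.0*I)
d = -4038/29429 (d = -8076/58858 = -8076*1/58858 = -4038/29429 ≈ -0.13721)
1/((29*(-3))*k + 1/(d + 9093)) = 1/((29*(-3))*I + 1/(-4038/29429 + 9093)) = 1/(-87*I + 1/(267593859/29429)) = 1/(-87*I + 29429/267593859) = 1/(29429/267593859 - 87*I) = 71606473374511881*(29429/267593859 + 87*I)/541989396972546493330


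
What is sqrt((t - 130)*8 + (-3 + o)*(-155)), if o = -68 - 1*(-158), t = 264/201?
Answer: I*sqrt(65155557)/67 ≈ 120.48*I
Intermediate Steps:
t = 88/67 (t = 264*(1/201) = 88/67 ≈ 1.3134)
o = 90 (o = -68 + 158 = 90)
sqrt((t - 130)*8 + (-3 + o)*(-155)) = sqrt((88/67 - 130)*8 + (-3 + 90)*(-155)) = sqrt(-8622/67*8 + 87*(-155)) = sqrt(-68976/67 - 13485) = sqrt(-972471/67) = I*sqrt(65155557)/67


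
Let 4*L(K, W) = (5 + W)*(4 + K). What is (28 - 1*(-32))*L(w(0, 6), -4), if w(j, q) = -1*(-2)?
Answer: 90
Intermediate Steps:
w(j, q) = 2
L(K, W) = (4 + K)*(5 + W)/4 (L(K, W) = ((5 + W)*(4 + K))/4 = ((4 + K)*(5 + W))/4 = (4 + K)*(5 + W)/4)
(28 - 1*(-32))*L(w(0, 6), -4) = (28 - 1*(-32))*(5 - 4 + (5/4)*2 + (1/4)*2*(-4)) = (28 + 32)*(5 - 4 + 5/2 - 2) = 60*(3/2) = 90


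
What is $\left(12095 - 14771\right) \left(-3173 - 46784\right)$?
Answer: $133684932$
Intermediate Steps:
$\left(12095 - 14771\right) \left(-3173 - 46784\right) = \left(-2676\right) \left(-49957\right) = 133684932$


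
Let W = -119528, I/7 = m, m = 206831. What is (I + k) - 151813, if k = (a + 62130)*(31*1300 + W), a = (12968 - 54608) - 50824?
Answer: 2404598156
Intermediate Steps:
I = 1447817 (I = 7*206831 = 1447817)
a = -92464 (a = -41640 - 50824 = -92464)
k = 2403302152 (k = (-92464 + 62130)*(31*1300 - 119528) = -30334*(40300 - 119528) = -30334*(-79228) = 2403302152)
(I + k) - 151813 = (1447817 + 2403302152) - 151813 = 2404749969 - 151813 = 2404598156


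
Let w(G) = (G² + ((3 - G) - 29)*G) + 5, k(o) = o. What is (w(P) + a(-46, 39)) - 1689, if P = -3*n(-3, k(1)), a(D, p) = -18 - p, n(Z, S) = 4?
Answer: -1429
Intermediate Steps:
P = -12 (P = -3*4 = -12)
w(G) = 5 + G² + G*(-26 - G) (w(G) = (G² + (-26 - G)*G) + 5 = (G² + G*(-26 - G)) + 5 = 5 + G² + G*(-26 - G))
(w(P) + a(-46, 39)) - 1689 = ((5 - 26*(-12)) + (-18 - 1*39)) - 1689 = ((5 + 312) + (-18 - 39)) - 1689 = (317 - 57) - 1689 = 260 - 1689 = -1429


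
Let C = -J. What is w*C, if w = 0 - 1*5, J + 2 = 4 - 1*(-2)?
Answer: 20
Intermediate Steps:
J = 4 (J = -2 + (4 - 1*(-2)) = -2 + (4 + 2) = -2 + 6 = 4)
w = -5 (w = 0 - 5 = -5)
C = -4 (C = -1*4 = -4)
w*C = -5*(-4) = 20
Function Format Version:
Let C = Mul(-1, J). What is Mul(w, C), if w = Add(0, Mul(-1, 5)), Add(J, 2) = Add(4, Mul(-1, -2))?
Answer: 20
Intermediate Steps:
J = 4 (J = Add(-2, Add(4, Mul(-1, -2))) = Add(-2, Add(4, 2)) = Add(-2, 6) = 4)
w = -5 (w = Add(0, -5) = -5)
C = -4 (C = Mul(-1, 4) = -4)
Mul(w, C) = Mul(-5, -4) = 20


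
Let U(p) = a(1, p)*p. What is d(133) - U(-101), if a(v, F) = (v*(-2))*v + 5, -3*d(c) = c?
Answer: 776/3 ≈ 258.67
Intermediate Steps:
d(c) = -c/3
a(v, F) = 5 - 2*v² (a(v, F) = (-2*v)*v + 5 = -2*v² + 5 = 5 - 2*v²)
U(p) = 3*p (U(p) = (5 - 2*1²)*p = (5 - 2*1)*p = (5 - 2)*p = 3*p)
d(133) - U(-101) = -⅓*133 - 3*(-101) = -133/3 - 1*(-303) = -133/3 + 303 = 776/3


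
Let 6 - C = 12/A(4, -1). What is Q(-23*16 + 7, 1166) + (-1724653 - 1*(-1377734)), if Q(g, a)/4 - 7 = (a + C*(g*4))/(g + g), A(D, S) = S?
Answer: -125177999/361 ≈ -3.4675e+5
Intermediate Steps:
C = 18 (C = 6 - 12/(-1) = 6 - 12*(-1) = 6 - 1*(-12) = 6 + 12 = 18)
Q(g, a) = 28 + 2*(a + 72*g)/g (Q(g, a) = 28 + 4*((a + 18*(g*4))/(g + g)) = 28 + 4*((a + 18*(4*g))/((2*g))) = 28 + 4*((a + 72*g)*(1/(2*g))) = 28 + 4*((a + 72*g)/(2*g)) = 28 + 2*(a + 72*g)/g)
Q(-23*16 + 7, 1166) + (-1724653 - 1*(-1377734)) = (172 + 2*1166/(-23*16 + 7)) + (-1724653 - 1*(-1377734)) = (172 + 2*1166/(-368 + 7)) + (-1724653 + 1377734) = (172 + 2*1166/(-361)) - 346919 = (172 + 2*1166*(-1/361)) - 346919 = (172 - 2332/361) - 346919 = 59760/361 - 346919 = -125177999/361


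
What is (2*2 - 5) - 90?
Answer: -91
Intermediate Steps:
(2*2 - 5) - 90 = (4 - 5) - 90 = -1 - 90 = -91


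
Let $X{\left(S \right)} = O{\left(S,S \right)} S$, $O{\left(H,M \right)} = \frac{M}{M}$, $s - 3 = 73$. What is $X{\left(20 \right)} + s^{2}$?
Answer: $5796$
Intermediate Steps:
$s = 76$ ($s = 3 + 73 = 76$)
$O{\left(H,M \right)} = 1$
$X{\left(S \right)} = S$ ($X{\left(S \right)} = 1 S = S$)
$X{\left(20 \right)} + s^{2} = 20 + 76^{2} = 20 + 5776 = 5796$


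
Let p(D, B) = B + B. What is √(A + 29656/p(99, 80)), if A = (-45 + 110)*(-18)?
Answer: I*√98465/10 ≈ 31.379*I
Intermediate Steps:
p(D, B) = 2*B
A = -1170 (A = 65*(-18) = -1170)
√(A + 29656/p(99, 80)) = √(-1170 + 29656/((2*80))) = √(-1170 + 29656/160) = √(-1170 + 29656*(1/160)) = √(-1170 + 3707/20) = √(-19693/20) = I*√98465/10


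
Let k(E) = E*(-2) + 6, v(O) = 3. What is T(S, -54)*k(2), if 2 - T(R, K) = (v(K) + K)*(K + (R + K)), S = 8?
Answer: -10196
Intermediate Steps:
k(E) = 6 - 2*E (k(E) = -2*E + 6 = 6 - 2*E)
T(R, K) = 2 - (3 + K)*(R + 2*K) (T(R, K) = 2 - (3 + K)*(K + (R + K)) = 2 - (3 + K)*(K + (K + R)) = 2 - (3 + K)*(R + 2*K))
T(S, -54)*k(2) = (2 - 6*(-54) - 3*8 - 2*(-54)² - 1*(-54)*8)*(6 - 2*2) = (2 + 324 - 24 - 2*2916 + 432)*(6 - 4) = (2 + 324 - 24 - 5832 + 432)*2 = -5098*2 = -10196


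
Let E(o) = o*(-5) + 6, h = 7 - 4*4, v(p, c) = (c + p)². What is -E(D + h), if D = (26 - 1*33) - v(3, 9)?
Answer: -806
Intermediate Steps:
h = -9 (h = 7 - 16 = -9)
D = -151 (D = (26 - 1*33) - (9 + 3)² = (26 - 33) - 1*12² = -7 - 1*144 = -7 - 144 = -151)
E(o) = 6 - 5*o (E(o) = -5*o + 6 = 6 - 5*o)
-E(D + h) = -(6 - 5*(-151 - 9)) = -(6 - 5*(-160)) = -(6 + 800) = -1*806 = -806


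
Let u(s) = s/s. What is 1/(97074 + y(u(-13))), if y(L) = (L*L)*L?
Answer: 1/97075 ≈ 1.0301e-5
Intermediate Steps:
u(s) = 1
y(L) = L**3 (y(L) = L**2*L = L**3)
1/(97074 + y(u(-13))) = 1/(97074 + 1**3) = 1/(97074 + 1) = 1/97075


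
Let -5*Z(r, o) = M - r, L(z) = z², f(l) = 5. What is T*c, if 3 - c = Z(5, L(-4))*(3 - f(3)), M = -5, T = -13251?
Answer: -92757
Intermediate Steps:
Z(r, o) = 1 + r/5 (Z(r, o) = -(-5 - r)/5 = 1 + r/5)
c = 7 (c = 3 - (1 + (⅕)*5)*(3 - 1*5) = 3 - (1 + 1)*(3 - 5) = 3 - 2*(-2) = 3 - 1*(-4) = 3 + 4 = 7)
T*c = -13251*7 = -92757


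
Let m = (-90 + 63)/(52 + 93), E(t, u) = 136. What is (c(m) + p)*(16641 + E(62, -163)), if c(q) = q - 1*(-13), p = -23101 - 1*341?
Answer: -56995361264/145 ≈ -3.9307e+8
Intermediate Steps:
p = -23442 (p = -23101 - 341 = -23442)
m = -27/145 ≈ -0.18621
c(q) = 13 + q (c(q) = q + 13 = 13 + q)
(c(m) + p)*(16641 + E(62, -163)) = ((13 - 27/145) - 23442)*(16641 + 136) = (1858/145 - 23442)*16777 = -3397232/145*16777 = -56995361264/145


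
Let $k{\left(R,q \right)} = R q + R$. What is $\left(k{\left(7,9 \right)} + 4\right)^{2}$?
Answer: $5476$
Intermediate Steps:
$k{\left(R,q \right)} = R + R q$
$\left(k{\left(7,9 \right)} + 4\right)^{2} = \left(7 \left(1 + 9\right) + 4\right)^{2} = \left(7 \cdot 10 + 4\right)^{2} = \left(70 + 4\right)^{2} = 74^{2} = 5476$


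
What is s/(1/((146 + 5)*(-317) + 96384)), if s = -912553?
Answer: -44274333901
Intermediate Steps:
s/(1/((146 + 5)*(-317) + 96384)) = -912553/(1/((146 + 5)*(-317) + 96384)) = -912553/(1/(151*(-317) + 96384)) = -912553/(1/(-47867 + 96384)) = -912553/(1/48517) = -912553/1/48517 = -912553*48517 = -44274333901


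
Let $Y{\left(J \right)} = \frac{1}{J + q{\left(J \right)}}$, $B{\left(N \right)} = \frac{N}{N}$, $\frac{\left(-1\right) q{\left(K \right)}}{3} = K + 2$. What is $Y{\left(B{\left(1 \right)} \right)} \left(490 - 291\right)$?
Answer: $- \frac{199}{8} \approx -24.875$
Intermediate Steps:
$q{\left(K \right)} = -6 - 3 K$ ($q{\left(K \right)} = - 3 \left(K + 2\right) = - 3 \left(2 + K\right) = -6 - 3 K$)
$B{\left(N \right)} = 1$
$Y{\left(J \right)} = \frac{1}{-6 - 2 J}$ ($Y{\left(J \right)} = \frac{1}{J - \left(6 + 3 J\right)} = \frac{1}{-6 - 2 J}$)
$Y{\left(B{\left(1 \right)} \right)} \left(490 - 291\right) = - \frac{1}{6 + 2 \cdot 1} \left(490 - 291\right) = - \frac{1}{6 + 2} \cdot 199 = - \frac{1}{8} \cdot 199 = \left(-1\right) \frac{1}{8} \cdot 199 = \left(- \frac{1}{8}\right) 199 = - \frac{199}{8}$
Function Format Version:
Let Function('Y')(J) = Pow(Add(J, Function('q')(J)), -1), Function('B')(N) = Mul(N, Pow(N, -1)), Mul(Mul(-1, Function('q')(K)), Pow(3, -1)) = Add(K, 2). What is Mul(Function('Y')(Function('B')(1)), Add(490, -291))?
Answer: Rational(-199, 8) ≈ -24.875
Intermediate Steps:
Function('q')(K) = Add(-6, Mul(-3, K)) (Function('q')(K) = Mul(-3, Add(K, 2)) = Mul(-3, Add(2, K)) = Add(-6, Mul(-3, K)))
Function('B')(N) = 1
Function('Y')(J) = Pow(Add(-6, Mul(-2, J)), -1) (Function('Y')(J) = Pow(Add(J, Add(-6, Mul(-3, J))), -1) = Pow(Add(-6, Mul(-2, J)), -1))
Mul(Function('Y')(Function('B')(1)), Add(490, -291)) = Mul(Mul(-1, Pow(Add(6, Mul(2, 1)), -1)), Add(490, -291)) = Mul(Mul(-1, Pow(Add(6, 2), -1)), 199) = Mul(Mul(-1, Pow(8, -1)), 199) = Mul(Mul(-1, Rational(1, 8)), 199) = Mul(Rational(-1, 8), 199) = Rational(-199, 8)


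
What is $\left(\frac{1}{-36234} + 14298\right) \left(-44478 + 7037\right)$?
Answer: $- \frac{19397198562371}{36234} \approx -5.3533 \cdot 10^{8}$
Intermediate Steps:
$\left(\frac{1}{-36234} + 14298\right) \left(-44478 + 7037\right) = \left(- \frac{1}{36234} + 14298\right) \left(-37441\right) = \frac{518073731}{36234} \left(-37441\right) = - \frac{19397198562371}{36234}$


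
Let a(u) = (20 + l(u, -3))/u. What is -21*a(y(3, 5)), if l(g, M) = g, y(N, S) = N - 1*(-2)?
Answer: -105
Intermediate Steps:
y(N, S) = 2 + N (y(N, S) = N + 2 = 2 + N)
a(u) = (20 + u)/u
-21*a(y(3, 5)) = -21*(20 + (2 + 3))/(2 + 3) = -21*(20 + 5)/5 = -21*25/5 = -21*5 = -105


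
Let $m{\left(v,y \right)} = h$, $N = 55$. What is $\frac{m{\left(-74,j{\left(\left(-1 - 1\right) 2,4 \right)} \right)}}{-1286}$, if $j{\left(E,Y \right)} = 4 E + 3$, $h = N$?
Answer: $- \frac{55}{1286} \approx -0.042768$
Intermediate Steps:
$h = 55$
$j{\left(E,Y \right)} = 3 + 4 E$
$m{\left(v,y \right)} = 55$
$\frac{m{\left(-74,j{\left(\left(-1 - 1\right) 2,4 \right)} \right)}}{-1286} = \frac{55}{-1286} = 55 \left(- \frac{1}{1286}\right) = - \frac{55}{1286}$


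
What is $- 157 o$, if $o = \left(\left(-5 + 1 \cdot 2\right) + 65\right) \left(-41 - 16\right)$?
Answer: $554838$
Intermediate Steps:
$o = -3534$ ($o = \left(\left(-5 + 2\right) + 65\right) \left(-41 - 16\right) = \left(-3 + 65\right) \left(-57\right) = 62 \left(-57\right) = -3534$)
$- 157 o = \left(-157\right) \left(-3534\right) = 554838$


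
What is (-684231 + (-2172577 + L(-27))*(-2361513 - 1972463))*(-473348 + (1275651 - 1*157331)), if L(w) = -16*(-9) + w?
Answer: 6072662155903336588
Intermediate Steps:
L(w) = 144 + w
(-684231 + (-2172577 + L(-27))*(-2361513 - 1972463))*(-473348 + (1275651 - 1*157331)) = (-684231 + (-2172577 + (144 - 27))*(-2361513 - 1972463))*(-473348 + (1275651 - 1*157331)) = (-684231 + (-2172577 + 117)*(-4333976))*(-473348 + (1275651 - 157331)) = (-684231 - 2172460*(-4333976))*(-473348 + 1118320) = (-684231 + 9415389500960)*644972 = 9415388816729*644972 = 6072662155903336588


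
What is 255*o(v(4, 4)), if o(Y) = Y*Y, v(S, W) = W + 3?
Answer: 12495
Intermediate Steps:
v(S, W) = 3 + W
o(Y) = Y²
255*o(v(4, 4)) = 255*(3 + 4)² = 255*7² = 255*49 = 12495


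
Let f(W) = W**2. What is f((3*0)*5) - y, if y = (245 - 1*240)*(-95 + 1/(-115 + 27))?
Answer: 41805/88 ≈ 475.06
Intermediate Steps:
y = -41805/88 (y = (245 - 240)*(-95 + 1/(-88)) = 5*(-95 - 1/88) = 5*(-8361/88) = -41805/88 ≈ -475.06)
f((3*0)*5) - y = ((3*0)*5)**2 - 1*(-41805/88) = (0*5)**2 + 41805/88 = 0**2 + 41805/88 = 0 + 41805/88 = 41805/88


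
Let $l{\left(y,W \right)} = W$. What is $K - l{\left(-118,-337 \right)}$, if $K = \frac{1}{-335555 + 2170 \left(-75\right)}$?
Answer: $\frac{167928784}{498305} \approx 337.0$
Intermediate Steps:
$K = - \frac{1}{498305}$ ($K = \frac{1}{-335555 - 162750} = \frac{1}{-498305} = - \frac{1}{498305} \approx -2.0068 \cdot 10^{-6}$)
$K - l{\left(-118,-337 \right)} = - \frac{1}{498305} - -337 = - \frac{1}{498305} + 337 = \frac{167928784}{498305}$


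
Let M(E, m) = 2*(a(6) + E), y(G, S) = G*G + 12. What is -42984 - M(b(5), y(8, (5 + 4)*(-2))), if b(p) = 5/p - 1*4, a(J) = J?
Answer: -42990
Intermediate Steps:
b(p) = -4 + 5/p (b(p) = 5/p - 4 = -4 + 5/p)
y(G, S) = 12 + G² (y(G, S) = G² + 12 = 12 + G²)
M(E, m) = 12 + 2*E (M(E, m) = 2*(6 + E) = 12 + 2*E)
-42984 - M(b(5), y(8, (5 + 4)*(-2))) = -42984 - (12 + 2*(-4 + 5/5)) = -42984 - (12 + 2*(-4 + 5*(⅕))) = -42984 - (12 + 2*(-4 + 1)) = -42984 - (12 + 2*(-3)) = -42984 - (12 - 6) = -42984 - 1*6 = -42984 - 6 = -42990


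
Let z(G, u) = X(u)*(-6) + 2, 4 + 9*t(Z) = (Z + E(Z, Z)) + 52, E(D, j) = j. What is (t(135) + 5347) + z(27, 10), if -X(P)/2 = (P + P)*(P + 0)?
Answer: 23353/3 ≈ 7784.3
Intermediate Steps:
X(P) = -4*P² (X(P) = -2*(P + P)*(P + 0) = -2*2*P*P = -4*P²)
t(Z) = 16/3 + 2*Z/9 (t(Z) = -4/9 + ((Z + Z) + 52)/9 = -4/9 + (2*Z + 52)/9 = -4/9 + (52 + 2*Z)/9 = -4/9 + (52/9 + 2*Z/9) = 16/3 + 2*Z/9)
z(G, u) = 2 + 24*u² (z(G, u) = -4*u²*(-6) + 2 = 24*u² + 2 = 2 + 24*u²)
(t(135) + 5347) + z(27, 10) = ((16/3 + (2/9)*135) + 5347) + (2 + 24*10²) = ((16/3 + 30) + 5347) + (2 + 24*100) = (106/3 + 5347) + (2 + 2400) = 16147/3 + 2402 = 23353/3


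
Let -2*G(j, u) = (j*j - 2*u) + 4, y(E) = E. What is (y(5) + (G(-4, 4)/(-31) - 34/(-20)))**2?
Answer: 4566769/96100 ≈ 47.521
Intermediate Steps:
G(j, u) = -2 + u - j**2/2 (G(j, u) = -((j*j - 2*u) + 4)/2 = -((j**2 - 2*u) + 4)/2 = -(4 + j**2 - 2*u)/2 = -2 + u - j**2/2)
(y(5) + (G(-4, 4)/(-31) - 34/(-20)))**2 = (5 + ((-2 + 4 - 1/2*(-4)**2)/(-31) - 34/(-20)))**2 = (5 + ((-2 + 4 - 1/2*16)*(-1/31) - 34*(-1/20)))**2 = (5 + ((-2 + 4 - 8)*(-1/31) + 17/10))**2 = (5 + (-6*(-1/31) + 17/10))**2 = (5 + (6/31 + 17/10))**2 = (5 + 587/310)**2 = (2137/310)**2 = 4566769/96100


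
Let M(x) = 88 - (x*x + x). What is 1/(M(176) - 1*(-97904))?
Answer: 1/66840 ≈ 1.4961e-5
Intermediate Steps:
M(x) = 88 - x - x² (M(x) = 88 - (x² + x) = 88 - (x + x²) = 88 + (-x - x²) = 88 - x - x²)
1/(M(176) - 1*(-97904)) = 1/((88 - 1*176 - 1*176²) - 1*(-97904)) = 1/((88 - 176 - 1*30976) + 97904) = 1/((88 - 176 - 30976) + 97904) = 1/(-31064 + 97904) = 1/66840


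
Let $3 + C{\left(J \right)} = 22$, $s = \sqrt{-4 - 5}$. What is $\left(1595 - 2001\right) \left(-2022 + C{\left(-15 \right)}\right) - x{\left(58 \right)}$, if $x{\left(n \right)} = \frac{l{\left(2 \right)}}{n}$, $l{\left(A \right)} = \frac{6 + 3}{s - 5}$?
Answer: $\frac{1603665941}{1972} + \frac{27 i}{1972} \approx 8.1322 \cdot 10^{5} + 0.013692 i$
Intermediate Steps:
$s = 3 i$ ($s = \sqrt{-9} = 3 i \approx 3.0 i$)
$l{\left(A \right)} = \frac{9 \left(-5 - 3 i\right)}{34}$ ($l{\left(A \right)} = \frac{6 + 3}{3 i - 5} = \frac{9}{-5 + 3 i} = 9 \frac{-5 - 3 i}{34} = \frac{9 \left(-5 - 3 i\right)}{34}$)
$C{\left(J \right)} = 19$ ($C{\left(J \right)} = -3 + 22 = 19$)
$x{\left(n \right)} = \frac{- \frac{45}{34} - \frac{27 i}{34}}{n}$
$\left(1595 - 2001\right) \left(-2022 + C{\left(-15 \right)}\right) - x{\left(58 \right)} = \left(1595 - 2001\right) \left(-2022 + 19\right) - \frac{9 \left(-5 - 3 i\right)}{34 \cdot 58} = \left(-406\right) \left(-2003\right) - \frac{9}{34} \cdot \frac{1}{58} \left(-5 - 3 i\right) = 813218 - \left(- \frac{45}{1972} - \frac{27 i}{1972}\right) = 813218 + \left(\frac{45}{1972} + \frac{27 i}{1972}\right) = \frac{1603665941}{1972} + \frac{27 i}{1972}$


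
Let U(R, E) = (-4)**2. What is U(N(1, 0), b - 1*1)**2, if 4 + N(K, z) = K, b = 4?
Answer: 256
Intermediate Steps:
N(K, z) = -4 + K
U(R, E) = 16
U(N(1, 0), b - 1*1)**2 = 16**2 = 256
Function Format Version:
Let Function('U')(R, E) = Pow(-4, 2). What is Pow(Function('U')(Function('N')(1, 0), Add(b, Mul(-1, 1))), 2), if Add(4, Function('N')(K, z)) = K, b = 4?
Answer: 256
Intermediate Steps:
Function('N')(K, z) = Add(-4, K)
Function('U')(R, E) = 16
Pow(Function('U')(Function('N')(1, 0), Add(b, Mul(-1, 1))), 2) = Pow(16, 2) = 256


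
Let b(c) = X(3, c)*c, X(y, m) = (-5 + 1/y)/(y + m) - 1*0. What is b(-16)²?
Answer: 50176/1521 ≈ 32.989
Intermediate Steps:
X(y, m) = (-5 + 1/y)/(m + y) (X(y, m) = (-5 + 1/y)/(m + y) + 0 = (-5 + 1/y)/(m + y))
b(c) = -14*c/(3*(3 + c)) (b(c) = ((1 - 5*3)/(3*(c + 3)))*c = ((1 - 15)/(3*(3 + c)))*c = ((⅓)*(-14)/(3 + c))*c = (-14/(3*(3 + c)))*c = -14*c/(3*(3 + c)))
b(-16)² = (-14*(-16)/(9 + 3*(-16)))² = (-14*(-16)/(9 - 48))² = (-14*(-16)/(-39))² = (-14*(-16)*(-1/39))² = (-224/39)² = 50176/1521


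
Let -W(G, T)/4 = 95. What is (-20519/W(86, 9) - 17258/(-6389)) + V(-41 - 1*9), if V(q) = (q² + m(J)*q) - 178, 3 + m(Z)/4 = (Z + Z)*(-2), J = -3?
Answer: 1404975971/2427820 ≈ 578.70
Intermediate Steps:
W(G, T) = -380 (W(G, T) = -4*95 = -380)
m(Z) = -12 - 16*Z (m(Z) = -12 + 4*((Z + Z)*(-2)) = -12 + 4*((2*Z)*(-2)) = -12 + 4*(-4*Z) = -12 - 16*Z)
V(q) = -178 + q² + 36*q (V(q) = (q² + (-12 - 16*(-3))*q) - 178 = (q² + (-12 + 48)*q) - 178 = (q² + 36*q) - 178 = -178 + q² + 36*q)
(-20519/W(86, 9) - 17258/(-6389)) + V(-41 - 1*9) = (-20519/(-380) - 17258/(-6389)) + (-178 + (-41 - 1*9)² + 36*(-41 - 1*9)) = (-20519*(-1/380) - 17258*(-1/6389)) + (-178 + (-41 - 9)² + 36*(-41 - 9)) = (20519/380 + 17258/6389) + (-178 + (-50)² + 36*(-50)) = 137653931/2427820 + (-178 + 2500 - 1800) = 137653931/2427820 + 522 = 1404975971/2427820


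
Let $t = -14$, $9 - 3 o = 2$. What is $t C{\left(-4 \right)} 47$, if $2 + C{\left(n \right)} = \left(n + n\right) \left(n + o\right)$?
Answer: $- \frac{22372}{3} \approx -7457.3$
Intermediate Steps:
$o = \frac{7}{3}$ ($o = 3 - \frac{2}{3} = \frac{7}{3} \approx 2.3333$)
$C{\left(n \right)} = -2 + 2 n \left(\frac{7}{3} + n\right)$ ($C{\left(n \right)} = -2 + \left(n + n\right) \left(n + \frac{7}{3}\right) = -2 + 2 n \left(\frac{7}{3} + n\right)$)
$t C{\left(-4 \right)} 47 = - 14 \left(-2 + 2 \left(-4\right)^{2} + \frac{14}{3} \left(-4\right)\right) 47 = - 14 \left(-2 + 2 \cdot 16 - \frac{56}{3}\right) 47 = - 14 \left(-2 + 32 - \frac{56}{3}\right) 47 = \left(-14\right) \frac{34}{3} \cdot 47 = \left(- \frac{476}{3}\right) 47 = - \frac{22372}{3}$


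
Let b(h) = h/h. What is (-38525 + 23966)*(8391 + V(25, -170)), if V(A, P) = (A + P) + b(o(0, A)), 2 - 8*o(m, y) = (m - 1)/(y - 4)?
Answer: -120068073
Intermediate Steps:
o(m, y) = ¼ - (-1 + m)/(8*(-4 + y)) (o(m, y) = ¼ - (m - 1)/(8*(y - 4)) = ¼ - (-1 + m)/(8*(-4 + y)))
b(h) = 1
V(A, P) = 1 + A + P (V(A, P) = (A + P) + 1 = 1 + A + P)
(-38525 + 23966)*(8391 + V(25, -170)) = (-38525 + 23966)*(8391 + (1 + 25 - 170)) = -14559*(8391 - 144) = -14559*8247 = -120068073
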